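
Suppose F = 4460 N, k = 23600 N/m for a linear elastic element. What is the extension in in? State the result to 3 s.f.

Solving F = k·x for x: x = F/k.
F = 4460 N; k = 23600 N/m.
x = 0.1890 m
0.1890 m × (1 in / 0.02540 m) = 7.440 in

7.44 in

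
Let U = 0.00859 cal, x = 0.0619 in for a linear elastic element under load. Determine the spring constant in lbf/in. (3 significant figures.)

Rearranging: k = 2U/x².
U = 0.00859 cal = 0.03594 J; x = 0.0619 in = 0.001572 m.
k = 29078 N/m
29078 N/m × (1 lbf/in / 175.1 N/m) = 166.0 lbf/in

166 lbf/in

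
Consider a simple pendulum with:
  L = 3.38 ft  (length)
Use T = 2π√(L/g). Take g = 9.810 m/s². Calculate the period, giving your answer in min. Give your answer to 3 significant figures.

T is given directly by: T = 2π√(L/g).
L = 3.38 ft = 1.030 m; g = 9.810 m/s².
T = 2.036 s
2.036 s × (1 min / 60.00 s) = 0.03394 min

0.0339 min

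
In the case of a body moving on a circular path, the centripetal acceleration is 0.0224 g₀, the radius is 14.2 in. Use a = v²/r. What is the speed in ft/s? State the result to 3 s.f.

Solving a = v²/r for v: v = √(a·r).
a = 0.0224 g₀ = 0.2197 m/s²; r = 14.2 in = 0.3607 m.
v = 0.2815 m/s
0.2815 m/s × (1 ft/s / 0.3048 m/s) = 0.9235 ft/s

0.923 ft/s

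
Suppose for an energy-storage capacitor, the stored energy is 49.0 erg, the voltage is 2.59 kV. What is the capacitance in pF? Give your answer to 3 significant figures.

Solving E = ½C·V² for C: C = 2E/V².
E = 49.0 erg = 4.900×10^-6 J; V = 2.59 kV = 2590 V.
C = 1.461×10^-12 F
1.461×10^-12 F × (1 pF / 1.000×10^-12 F) = 1.461 pF

1.46 pF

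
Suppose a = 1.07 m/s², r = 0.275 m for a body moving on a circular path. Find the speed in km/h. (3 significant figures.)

Rearranging: v = √(a·r).
a = 1.07 m/s²; r = 0.275 m.
v = 0.5424 m/s
0.5424 m/s × (1 km/h / 0.2778 m/s) = 1.953 km/h

1.95 km/h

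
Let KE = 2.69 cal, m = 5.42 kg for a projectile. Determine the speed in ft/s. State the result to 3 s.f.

6.69 ft/s

Rearranging: v = √(2·KE/m).
KE = 2.69 cal = 11.25 J; m = 5.42 kg.
v = 2.038 m/s
2.038 m/s × (1 ft/s / 0.3048 m/s) = 6.686 ft/s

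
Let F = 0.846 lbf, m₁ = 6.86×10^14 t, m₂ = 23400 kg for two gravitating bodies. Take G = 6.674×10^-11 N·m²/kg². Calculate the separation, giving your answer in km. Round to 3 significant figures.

534 km

From Newton's law of gravitation: r = √(G·m₁m₂/F).
F = 0.846 lbf = 3.763 N; m₁ = 6.86×10^14 t = 6.860×10^17 kg; m₂ = 23400 kg; G = 6.674×10^-11 N·m²/kg².
r = 5.336×10^5 m
5.336×10^5 m × (1 km / 1000 m) = 533.6 km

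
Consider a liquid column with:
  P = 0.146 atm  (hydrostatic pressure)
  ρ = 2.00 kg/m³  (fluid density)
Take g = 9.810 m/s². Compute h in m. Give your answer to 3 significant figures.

754 m

Solving P = ρ·g·h for h: h = P/(ρ·g).
P = 0.146 atm = 14793 Pa; ρ = 2.00 kg/m³; g = 9.810 m/s².
h = 754.0 m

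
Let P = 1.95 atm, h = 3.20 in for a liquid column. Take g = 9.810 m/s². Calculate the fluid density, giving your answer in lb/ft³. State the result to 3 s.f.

Rearranging: ρ = P/(g·h).
P = 1.95 atm = 1.976×10^5 Pa; h = 3.20 in = 0.08128 m; g = 9.810 m/s².
ρ = 2.478×10^5 kg/m³
2.478×10^5 kg/m³ × (1 lb/ft³ / 16.02 kg/m³) = 15470 lb/ft³

15500 lb/ft³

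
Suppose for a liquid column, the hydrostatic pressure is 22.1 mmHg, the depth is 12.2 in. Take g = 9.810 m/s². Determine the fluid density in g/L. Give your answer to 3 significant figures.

969 g/L

Rearranging: ρ = P/(g·h).
P = 22.1 mmHg = 2946 Pa; h = 12.2 in = 0.3099 m; g = 9.810 m/s².
ρ = 969.2 kg/m³
Since 1 g/L = 1 kg/m³, 969.2 g/L.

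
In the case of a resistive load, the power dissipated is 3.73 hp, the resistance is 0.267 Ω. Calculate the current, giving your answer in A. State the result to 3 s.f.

102 A

Solving P = I²R for I: I = √(P/R).
P = 3.73 hp = 2781 W; R = 0.267 Ω.
I = 102.1 A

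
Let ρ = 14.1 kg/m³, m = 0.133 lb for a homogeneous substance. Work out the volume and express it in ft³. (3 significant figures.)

Solving ρ = m/V for V: V = m/ρ.
ρ = 14.1 kg/m³; m = 0.133 lb = 0.06033 kg.
V = 0.004279 m³
0.004279 m³ × (1 ft³ / 0.02832 m³) = 0.1511 ft³

0.151 ft³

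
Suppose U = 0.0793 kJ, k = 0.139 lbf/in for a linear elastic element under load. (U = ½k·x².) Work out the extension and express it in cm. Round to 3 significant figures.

255 cm

Rearranging U = ½k·x² for x: x = √(2U/k).
U = 0.0793 kJ = 79.30 J; k = 0.139 lbf/in = 24.34 N/m.
x = 2.553 m
2.553 m × (1 cm / 0.01000 m) = 255.3 cm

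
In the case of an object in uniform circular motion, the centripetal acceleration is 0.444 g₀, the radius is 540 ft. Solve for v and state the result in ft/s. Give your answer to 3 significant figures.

Rearranging a = v²/r for v: v = √(a·r).
a = 0.444 g₀ = 4.354 m/s²; r = 540 ft = 164.6 m.
v = 26.77 m/s
26.77 m/s × (1 ft/s / 0.3048 m/s) = 87.83 ft/s

87.8 ft/s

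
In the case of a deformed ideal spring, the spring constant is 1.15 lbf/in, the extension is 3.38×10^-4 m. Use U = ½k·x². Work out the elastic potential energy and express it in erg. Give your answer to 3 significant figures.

Directly: U = ½kx².
k = 1.15 lbf/in = 201.4 N/m; x = 3.38×10^-4 m.
U = 1.150×10^-5 J
1.150×10^-5 J × (1 erg / 1.000×10^-7 J) = 115.0 erg

115 erg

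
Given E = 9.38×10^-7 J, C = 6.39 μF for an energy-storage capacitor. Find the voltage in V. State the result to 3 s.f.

0.542 V

Rearranging: V = √(2E/C).
E = 9.38×10^-7 J; C = 6.39 μF = 6.390×10^-6 F.
V = 0.5418 V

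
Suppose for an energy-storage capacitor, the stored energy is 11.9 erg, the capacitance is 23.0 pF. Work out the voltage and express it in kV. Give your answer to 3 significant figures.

0.322 kV

Rearranging: V = √(2E/C).
E = 11.9 erg = 1.190×10^-6 J; C = 23.0 pF = 2.300×10^-11 F.
V = 321.7 V
321.7 V × (1 kV / 1000 V) = 0.3217 kV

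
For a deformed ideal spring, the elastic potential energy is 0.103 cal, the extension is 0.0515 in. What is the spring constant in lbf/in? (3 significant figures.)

Rearranging: k = 2U/x².
U = 0.103 cal = 0.4310 J; x = 0.0515 in = 0.001308 m.
k = 5.037×10^5 N/m
5.037×10^5 N/m × (1 lbf/in / 175.1 N/m) = 2876 lbf/in

2880 lbf/in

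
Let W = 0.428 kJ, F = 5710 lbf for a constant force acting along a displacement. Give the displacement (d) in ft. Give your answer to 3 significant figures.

Solving W = F·d for d: d = W/F.
W = 0.428 kJ = 428.0 J; F = 5710 lbf = 25399 N.
d = 0.01685 m
0.01685 m × (1 ft / 0.3048 m) = 0.05528 ft

0.0553 ft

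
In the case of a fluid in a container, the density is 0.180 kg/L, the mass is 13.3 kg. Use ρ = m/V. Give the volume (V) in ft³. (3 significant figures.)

2.61 ft³

Solving ρ = m/V for V: V = m/ρ.
ρ = 0.180 kg/L = 180.0 kg/m³; m = 13.3 kg.
V = 0.07389 m³
0.07389 m³ × (1 ft³ / 0.02832 m³) = 2.609 ft³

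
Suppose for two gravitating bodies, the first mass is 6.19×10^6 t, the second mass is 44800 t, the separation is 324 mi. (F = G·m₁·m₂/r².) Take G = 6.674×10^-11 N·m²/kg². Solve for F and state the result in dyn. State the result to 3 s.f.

6.81 dyn

Directly: F = Gm₁m₂/r².
m₁ = 6.19×10^6 t = 6.190×10^9 kg; m₂ = 44800 t = 4.480×10^7 kg; r = 324 mi = 5.214×10^5 m; G = 6.674×10^-11 N·m²/kg².
F = 6.807×10^-5 N  (the unit combination reduces to kg·m/s² = N)
6.807×10^-5 N × (1 dyn / 1.000×10^-5 N) = 6.807 dyn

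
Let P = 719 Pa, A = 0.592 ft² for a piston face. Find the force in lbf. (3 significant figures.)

8.89 lbf

Rearranging: F = P·A.
P = 719 Pa; A = 0.592 ft² = 0.05500 m².
F = 39.54 N
39.54 N × (1 lbf / 4.448 N) = 8.890 lbf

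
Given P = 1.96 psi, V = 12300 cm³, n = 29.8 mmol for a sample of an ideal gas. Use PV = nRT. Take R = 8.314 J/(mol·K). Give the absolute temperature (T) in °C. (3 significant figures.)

From the ideal-gas law: T = PV/(nR).
P = 1.96 psi = 13514 Pa; V = 12300 cm³ = 0.01230 m³; n = 29.8 mmol = 0.02980 mol; R = 8.314 J/(mol·K).
T = 670.9 K
670.9 K − 273.15 = 397.7 °C

398 °C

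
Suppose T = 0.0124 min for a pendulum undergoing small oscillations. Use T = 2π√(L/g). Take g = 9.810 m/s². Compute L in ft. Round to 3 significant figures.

Rearranging: L = g·(T/2π)².
T = 0.0124 min = 0.7440 s; g = 9.810 m/s².
L = 0.1375 m
0.1375 m × (1 ft / 0.3048 m) = 0.4513 ft

0.451 ft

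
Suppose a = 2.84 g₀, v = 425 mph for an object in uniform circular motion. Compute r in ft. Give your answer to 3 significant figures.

Rearranging: r = v²/a.
a = 2.84 g₀ = 27.85 m/s²; v = 425 mph = 190.0 m/s.
r = 1296 m
1296 m × (1 ft / 0.3048 m) = 4252 ft

4250 ft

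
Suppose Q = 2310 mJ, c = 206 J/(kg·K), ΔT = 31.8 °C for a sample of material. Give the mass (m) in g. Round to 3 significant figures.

0.353 g

Rearranging Q = m·c·ΔT for m: m = Q/(c·ΔT).
Q = 2310 mJ = 2.310 J; c = 206 J/(kg·K); ΔT = 31.8 °C = 31.80 K.
m = 3.526×10^-4 kg
3.526×10^-4 kg × (1 g / 0.001000 kg) = 0.3526 g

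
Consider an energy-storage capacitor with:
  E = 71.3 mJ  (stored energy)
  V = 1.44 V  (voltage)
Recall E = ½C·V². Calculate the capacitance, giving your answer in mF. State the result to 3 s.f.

Solving E = ½C·V² for C: C = 2E/V².
E = 71.3 mJ = 0.07130 J; V = 1.44 V.
C = 0.06877 F
0.06877 F × (1 mF / 0.001000 F) = 68.77 mF

68.8 mF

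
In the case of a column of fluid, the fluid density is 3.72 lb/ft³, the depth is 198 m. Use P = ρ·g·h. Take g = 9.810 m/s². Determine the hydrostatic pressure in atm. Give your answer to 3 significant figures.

Directly: P = ρgh.
ρ = 3.72 lb/ft³ = 59.59 kg/m³; h = 198 m; g = 9.810 m/s².
P = 1.157×10^5 Pa
1.157×10^5 Pa × (1 atm / 1.013×10^5 Pa) = 1.142 atm

1.14 atm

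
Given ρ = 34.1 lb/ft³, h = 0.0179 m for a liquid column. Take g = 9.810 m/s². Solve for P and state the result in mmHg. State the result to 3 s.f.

0.719 mmHg

Directly: P = ρgh.
ρ = 34.1 lb/ft³ = 546.2 kg/m³; h = 0.0179 m; g = 9.810 m/s².
P = 95.92 Pa
95.92 Pa × (1 mmHg / 133.3 Pa) = 0.7194 mmHg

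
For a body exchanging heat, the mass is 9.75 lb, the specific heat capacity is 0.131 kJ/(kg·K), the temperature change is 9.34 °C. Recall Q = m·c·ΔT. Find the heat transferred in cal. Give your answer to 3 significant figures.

1290 cal

Q is given directly by: Q = mcΔT.
m = 9.75 lb = 4.423 kg; c = 0.131 kJ/(kg·K) = 131.0 J/(kg·K); ΔT = 9.34 °C = 9.340 K.
Q = 5411 J  (the unit combination reduces to kg·m²/s² = J)
5411 J × (1 cal / 4.184 J) = 1293 cal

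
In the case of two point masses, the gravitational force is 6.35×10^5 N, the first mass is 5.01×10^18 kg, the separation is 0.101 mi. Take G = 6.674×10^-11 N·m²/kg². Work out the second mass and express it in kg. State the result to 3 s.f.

Solving F = G·m₁·m₂/r² for m₂: m₂ = F·r²/(G·m₁).
F = 6.35×10^5 N; m₁ = 5.01×10^18 kg; r = 0.101 mi = 162.5 m; G = 6.674×10^-11 N·m²/kg².
m₂ = 50.18 kg

50.2 kg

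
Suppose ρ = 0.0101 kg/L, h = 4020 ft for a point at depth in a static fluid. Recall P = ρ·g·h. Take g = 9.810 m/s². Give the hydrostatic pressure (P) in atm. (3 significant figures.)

P is given directly by: P = ρgh.
ρ = 0.0101 kg/L = 10.10 kg/m³; h = 4020 ft = 1225 m; g = 9.810 m/s².
P = 1.214×10^5 Pa
1.214×10^5 Pa × (1 atm / 1.013×10^5 Pa) = 1.198 atm

1.20 atm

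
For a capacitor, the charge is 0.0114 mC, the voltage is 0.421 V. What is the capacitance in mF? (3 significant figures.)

0.0271 mF

Directly: C = Q/V.
Q = 0.0114 mC = 1.140×10^-5 C; V = 0.421 V.
C = 2.708×10^-5 F
2.708×10^-5 F × (1 mF / 0.001000 F) = 0.02708 mF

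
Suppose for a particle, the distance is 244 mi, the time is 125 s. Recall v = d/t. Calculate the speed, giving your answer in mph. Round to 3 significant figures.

7030 mph

Directly: v = d/t.
d = 244 mi = 3.927×10^5 m; t = 125 s.
v = 3141 m/s
3141 m/s × (1 mph / 0.4470 m/s) = 7027 mph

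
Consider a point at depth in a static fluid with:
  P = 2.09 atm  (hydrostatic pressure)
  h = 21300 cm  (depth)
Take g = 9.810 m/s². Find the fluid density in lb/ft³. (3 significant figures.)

6.33 lb/ft³

Rearranging P = ρ·g·h for ρ: ρ = P/(g·h).
P = 2.09 atm = 2.118×10^5 Pa; h = 21300 cm = 213.0 m; g = 9.810 m/s².
ρ = 101.3 kg/m³
101.3 kg/m³ × (1 lb/ft³ / 16.02 kg/m³) = 6.327 lb/ft³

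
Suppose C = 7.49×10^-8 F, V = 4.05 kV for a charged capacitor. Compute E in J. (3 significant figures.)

0.614 J

Directly: E = ½CV².
C = 7.49×10^-8 F; V = 4.05 kV = 4050 V.
E = 0.6143 J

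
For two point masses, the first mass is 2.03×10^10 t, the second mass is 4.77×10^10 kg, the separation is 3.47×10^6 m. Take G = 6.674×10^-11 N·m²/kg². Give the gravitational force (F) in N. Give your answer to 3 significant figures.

F is given directly by: F = Gm₁m₂/r².
m₁ = 2.03×10^10 t = 2.030×10^13 kg; m₂ = 4.77×10^10 kg; r = 3.47×10^6 m; G = 6.674×10^-11 N·m²/kg².
F = 5.367 N

5.37 N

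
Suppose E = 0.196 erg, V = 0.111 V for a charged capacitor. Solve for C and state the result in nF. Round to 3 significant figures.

Solving E = ½C·V² for C: C = 2E/V².
E = 0.196 erg = 1.960×10^-8 J; V = 0.111 V.
C = 3.182×10^-6 F
3.182×10^-6 F × (1 nF / 1.000×10^-9 F) = 3182 nF

3180 nF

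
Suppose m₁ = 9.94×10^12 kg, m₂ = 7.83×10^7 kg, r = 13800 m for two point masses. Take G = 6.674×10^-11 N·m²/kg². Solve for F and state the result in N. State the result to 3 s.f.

From Newton's law of gravitation: F = Gm₁m₂/r².
m₁ = 9.94×10^12 kg; m₂ = 7.83×10^7 kg; r = 13800 m; G = 6.674×10^-11 N·m²/kg².
F = 272.8 N  (the unit combination reduces to kg·m/s² = N)

273 N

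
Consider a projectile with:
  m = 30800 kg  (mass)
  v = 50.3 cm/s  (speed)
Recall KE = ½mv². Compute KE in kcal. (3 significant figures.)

0.931 kcal

Directly: KE = ½mv².
m = 30800 kg; v = 50.3 cm/s = 0.5030 m/s.
KE = 3896 J
3896 J × (1 kcal / 4184 J) = 0.9312 kcal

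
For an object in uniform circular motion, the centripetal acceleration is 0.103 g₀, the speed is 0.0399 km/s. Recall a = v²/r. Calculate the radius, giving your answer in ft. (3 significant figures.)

5170 ft

Rearranging: r = v²/a.
a = 0.103 g₀ = 1.010 m/s²; v = 0.0399 km/s = 39.90 m/s.
r = 1576 m
1576 m × (1 ft / 0.3048 m) = 5171 ft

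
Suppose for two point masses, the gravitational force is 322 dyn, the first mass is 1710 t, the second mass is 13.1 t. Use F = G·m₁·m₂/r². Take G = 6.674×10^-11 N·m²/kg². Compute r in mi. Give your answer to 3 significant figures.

From Newton's law of gravitation: r = √(G·m₁m₂/F).
F = 322 dyn = 0.003220 N; m₁ = 1710 t = 1.710×10^6 kg; m₂ = 13.1 t = 13100 kg; G = 6.674×10^-11 N·m²/kg².
r = 21.55 m
21.55 m × (1 mi / 1609 m) = 0.01339 mi

0.0134 mi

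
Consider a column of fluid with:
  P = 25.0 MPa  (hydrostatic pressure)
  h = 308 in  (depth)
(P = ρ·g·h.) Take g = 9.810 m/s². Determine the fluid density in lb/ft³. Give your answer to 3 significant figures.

Rearranging: ρ = P/(g·h).
P = 25.0 MPa = 2.500×10^7 Pa; h = 308 in = 7.823 m; g = 9.810 m/s².
ρ = 3.258×10^5 kg/m³
3.258×10^5 kg/m³ × (1 lb/ft³ / 16.02 kg/m³) = 20336 lb/ft³

20300 lb/ft³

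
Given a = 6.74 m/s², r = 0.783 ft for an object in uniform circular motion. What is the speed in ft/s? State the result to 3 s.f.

Rearranging a = v²/r for v: v = √(a·r).
a = 6.74 m/s²; r = 0.783 ft = 0.2387 m.
v = 1.268 m/s
1.268 m/s × (1 ft/s / 0.3048 m/s) = 4.161 ft/s

4.16 ft/s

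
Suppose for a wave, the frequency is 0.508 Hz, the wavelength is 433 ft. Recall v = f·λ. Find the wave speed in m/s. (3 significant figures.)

67.0 m/s

v is given directly by: v = fλ.
f = 0.508 Hz; λ = 433 ft = 132.0 m.
v = 67.05 m/s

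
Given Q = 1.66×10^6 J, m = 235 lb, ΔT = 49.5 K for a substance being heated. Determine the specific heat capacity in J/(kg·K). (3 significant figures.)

Solving Q = m·c·ΔT for c: c = Q/(m·ΔT).
Q = 1.66×10^6 J; m = 235 lb = 106.6 kg; ΔT = 49.5 K.
c = 314.6 J/(kg·K)

315 J/(kg·K)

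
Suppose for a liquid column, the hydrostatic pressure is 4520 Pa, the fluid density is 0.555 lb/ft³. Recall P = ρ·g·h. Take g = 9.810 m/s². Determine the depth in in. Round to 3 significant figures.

2040 in

Rearranging: h = P/(ρ·g).
P = 4520 Pa; ρ = 0.555 lb/ft³ = 8.890 kg/m³; g = 9.810 m/s².
h = 51.83 m
51.83 m × (1 in / 0.02540 m) = 2040 in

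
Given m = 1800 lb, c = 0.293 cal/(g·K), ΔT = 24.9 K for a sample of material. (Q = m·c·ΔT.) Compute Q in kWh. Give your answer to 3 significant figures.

Q is given directly by: Q = mcΔT.
m = 1800 lb = 816.5 kg; c = 0.293 cal/(g·K) = 1226 J/(kg·K); ΔT = 24.9 K.
Q = 2.492×10^7 J  (the unit combination reduces to kg·m²/s² = J)
2.492×10^7 J × (1 kWh / 3.600×10^6 J) = 6.923 kWh

6.92 kWh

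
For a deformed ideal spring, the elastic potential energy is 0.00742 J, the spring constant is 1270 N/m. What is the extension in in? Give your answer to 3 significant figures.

Rearranging U = ½k·x² for x: x = √(2U/k).
U = 0.00742 J; k = 1270 N/m.
x = 0.003418 m
0.003418 m × (1 in / 0.02540 m) = 0.1346 in

0.135 in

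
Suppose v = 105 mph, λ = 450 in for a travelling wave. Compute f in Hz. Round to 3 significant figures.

4.11 Hz

Solving v = f·λ for f: f = v/λ.
v = 105 mph = 46.94 m/s; λ = 450 in = 11.43 m.
f = 4.107 Hz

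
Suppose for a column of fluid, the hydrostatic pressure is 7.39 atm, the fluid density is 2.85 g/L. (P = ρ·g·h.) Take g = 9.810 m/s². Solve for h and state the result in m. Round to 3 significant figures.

Rearranging: h = P/(ρ·g).
P = 7.39 atm = 7.488×10^5 Pa; ρ = 2.85 g/L = 2.850 kg/m³; g = 9.810 m/s².
h = 26782 m

26800 m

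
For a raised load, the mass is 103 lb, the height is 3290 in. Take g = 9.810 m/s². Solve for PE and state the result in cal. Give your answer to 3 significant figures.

PE is given directly by: PE = mgh.
m = 103 lb = 46.72 kg; h = 3290 in = 83.57 m; g = 9.810 m/s².
PE = 38300 J
38300 J × (1 cal / 4.184 J) = 9154 cal

9150 cal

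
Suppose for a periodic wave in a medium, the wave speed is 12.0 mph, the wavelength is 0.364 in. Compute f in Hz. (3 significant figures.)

580 Hz

Solving v = f·λ for f: f = v/λ.
v = 12.0 mph = 5.364 m/s; λ = 0.364 in = 0.009246 m.
f = 580.2 Hz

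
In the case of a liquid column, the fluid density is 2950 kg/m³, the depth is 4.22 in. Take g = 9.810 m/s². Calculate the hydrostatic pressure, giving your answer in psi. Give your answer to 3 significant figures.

0.450 psi

P is given directly by: P = ρgh.
ρ = 2950 kg/m³; h = 4.22 in = 0.1072 m; g = 9.810 m/s².
P = 3102 Pa
3102 Pa × (1 psi / 6895 Pa) = 0.4499 psi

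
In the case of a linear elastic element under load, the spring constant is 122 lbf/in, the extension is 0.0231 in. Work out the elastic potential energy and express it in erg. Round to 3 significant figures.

36800 erg

U is given directly by: U = ½kx².
k = 122 lbf/in = 21365 N/m; x = 0.0231 in = 5.867×10^-4 m.
U = 0.003678 J
0.003678 J × (1 erg / 1.000×10^-7 J) = 36777 erg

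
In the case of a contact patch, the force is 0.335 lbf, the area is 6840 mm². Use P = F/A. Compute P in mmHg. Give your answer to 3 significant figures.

Directly: P = F/A.
F = 0.335 lbf = 1.490 N; A = 6840 mm² = 0.006840 m².
P = 217.9 Pa  (the unit combination reduces to kg/(m·s²) = Pa)
217.9 Pa × (1 mmHg / 133.3 Pa) = 1.634 mmHg

1.63 mmHg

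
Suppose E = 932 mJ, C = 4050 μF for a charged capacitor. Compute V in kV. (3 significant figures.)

Rearranging E = ½C·V² for V: V = √(2E/C).
E = 932 mJ = 0.9320 J; C = 4050 μF = 0.004050 F.
V = 21.45 V  (the unit combination reduces to kg·m²/(A·s³) = V)
21.45 V × (1 kV / 1000 V) = 0.02145 kV

0.0215 kV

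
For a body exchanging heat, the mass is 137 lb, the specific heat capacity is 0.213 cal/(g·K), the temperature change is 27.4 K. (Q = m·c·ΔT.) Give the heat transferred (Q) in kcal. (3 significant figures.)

Directly: Q = mcΔT.
m = 137 lb = 62.14 kg; c = 0.213 cal/(g·K) = 891.2 J/(kg·K); ΔT = 27.4 K.
Q = 1.517×10^6 J
1.517×10^6 J × (1 kcal / 4184 J) = 362.7 kcal

363 kcal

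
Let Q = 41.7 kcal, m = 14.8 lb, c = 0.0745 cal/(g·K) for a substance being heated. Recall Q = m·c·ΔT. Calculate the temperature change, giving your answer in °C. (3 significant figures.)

Rearranging Q = m·c·ΔT for ΔT: ΔT = Q/(m·c).
Q = 41.7 kcal = 1.745×10^5 J; m = 14.8 lb = 6.713 kg; c = 0.0745 cal/(g·K) = 311.7 J/(kg·K).
ΔT = 83.38 K
Since 1 °C = 1 K, 83.38 °C.

83.4 °C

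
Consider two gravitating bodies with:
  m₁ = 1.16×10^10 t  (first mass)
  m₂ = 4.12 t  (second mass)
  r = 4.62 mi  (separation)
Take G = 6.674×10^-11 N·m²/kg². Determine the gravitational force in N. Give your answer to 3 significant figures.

0.0577 N

Directly: F = Gm₁m₂/r².
m₁ = 1.16×10^10 t = 1.160×10^13 kg; m₂ = 4.12 t = 4120 kg; r = 4.62 mi = 7435 m; G = 6.674×10^-11 N·m²/kg².
F = 0.05770 N  (the unit combination reduces to kg·m/s² = N)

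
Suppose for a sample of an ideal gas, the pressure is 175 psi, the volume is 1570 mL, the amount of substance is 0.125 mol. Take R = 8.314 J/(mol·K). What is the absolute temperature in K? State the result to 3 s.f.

From the ideal-gas law: T = PV/(nR).
P = 175 psi = 1.207×10^6 Pa; V = 1570 mL = 0.001570 m³; n = 0.125 mol; R = 8.314 J/(mol·K).
T = 1823 K

1820 K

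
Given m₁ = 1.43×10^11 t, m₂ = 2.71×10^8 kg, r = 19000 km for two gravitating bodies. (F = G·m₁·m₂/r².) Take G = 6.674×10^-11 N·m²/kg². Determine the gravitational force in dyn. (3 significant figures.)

716 dyn

Directly: F = Gm₁m₂/r².
m₁ = 1.43×10^11 t = 1.430×10^14 kg; m₂ = 2.71×10^8 kg; r = 19000 km = 1.900×10^7 m; G = 6.674×10^-11 N·m²/kg².
F = 0.007164 N  (the unit combination reduces to kg·m/s² = N)
0.007164 N × (1 dyn / 1.000×10^-5 N) = 716.4 dyn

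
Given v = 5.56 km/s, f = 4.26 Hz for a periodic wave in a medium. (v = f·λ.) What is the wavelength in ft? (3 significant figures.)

4280 ft

Solving v = f·λ for λ: λ = v/f.
v = 5.56 km/s = 5560 m/s; f = 4.26 Hz.
λ = 1305 m
1305 m × (1 ft / 0.3048 m) = 4282 ft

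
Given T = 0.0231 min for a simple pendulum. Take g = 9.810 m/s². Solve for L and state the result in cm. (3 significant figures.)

47.7 cm

Solving T = 2π√(L/g) for L: L = g·(T/2π)².
T = 0.0231 min = 1.386 s; g = 9.810 m/s².
L = 0.4773 m
0.4773 m × (1 cm / 0.01000 m) = 47.73 cm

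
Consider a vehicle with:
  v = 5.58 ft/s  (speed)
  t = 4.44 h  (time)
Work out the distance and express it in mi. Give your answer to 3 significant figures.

Rearranging v = d/t for d: d = v·t.
v = 5.58 ft/s = 1.701 m/s; t = 4.44 h = 15984 s.
d = 27185 m
27185 m × (1 mi / 1609 m) = 16.89 mi

16.9 mi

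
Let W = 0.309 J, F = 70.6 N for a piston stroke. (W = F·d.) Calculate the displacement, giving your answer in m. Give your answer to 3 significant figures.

0.00438 m

Rearranging: d = W/F.
W = 0.309 J; F = 70.6 N.
d = 0.004377 m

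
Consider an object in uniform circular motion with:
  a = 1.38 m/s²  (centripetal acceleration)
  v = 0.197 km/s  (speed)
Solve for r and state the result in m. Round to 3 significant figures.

Solving a = v²/r for r: r = v²/a.
a = 1.38 m/s²; v = 0.197 km/s = 197.0 m/s.
r = 28122 m

28100 m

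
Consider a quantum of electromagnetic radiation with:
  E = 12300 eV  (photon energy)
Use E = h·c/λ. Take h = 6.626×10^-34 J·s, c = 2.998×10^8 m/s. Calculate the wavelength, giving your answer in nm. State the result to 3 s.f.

Rearranging E = h·c/λ for λ: λ = hc/E.
E = 12300 eV = 1.971×10^-15 J; h = 6.626×10^-34 J·s; c = 2.998×10^8 m/s.
λ = 1.008×10^-10 m
1.008×10^-10 m × (1 nm / 1.000×10^-9 m) = 0.1008 nm

0.101 nm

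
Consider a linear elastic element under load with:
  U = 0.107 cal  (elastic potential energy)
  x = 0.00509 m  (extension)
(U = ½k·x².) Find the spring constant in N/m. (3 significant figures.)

34600 N/m

Solving U = ½k·x² for k: k = 2U/x².
U = 0.107 cal = 0.4477 J; x = 0.00509 m.
k = 34560 N/m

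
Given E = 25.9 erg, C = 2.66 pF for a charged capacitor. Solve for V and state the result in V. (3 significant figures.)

Rearranging E = ½C·V² for V: V = √(2E/C).
E = 25.9 erg = 2.590×10^-6 J; C = 2.66 pF = 2.660×10^-12 F.
V = 1395 V

1400 V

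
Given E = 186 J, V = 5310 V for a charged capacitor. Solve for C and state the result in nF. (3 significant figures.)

13200 nF

Rearranging E = ½C·V² for C: C = 2E/V².
E = 186 J; V = 5310 V.
C = 1.319×10^-5 F
1.319×10^-5 F × (1 nF / 1.000×10^-9 F) = 13193 nF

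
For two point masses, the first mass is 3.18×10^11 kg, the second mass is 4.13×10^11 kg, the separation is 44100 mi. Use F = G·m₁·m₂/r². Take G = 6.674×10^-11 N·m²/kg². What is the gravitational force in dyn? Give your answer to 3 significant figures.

From Newton's law of gravitation: F = Gm₁m₂/r².
m₁ = 3.18×10^11 kg; m₂ = 4.13×10^11 kg; r = 44100 mi = 7.097×10^7 m; G = 6.674×10^-11 N·m²/kg².
F = 0.001740 N
0.001740 N × (1 dyn / 1.000×10^-5 N) = 174.0 dyn

174 dyn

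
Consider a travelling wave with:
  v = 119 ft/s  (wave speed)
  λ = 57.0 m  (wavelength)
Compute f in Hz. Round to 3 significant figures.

0.636 Hz

Rearranging v = f·λ for f: f = v/λ.
v = 119 ft/s = 36.27 m/s; λ = 57.0 m.
f = 0.6363 Hz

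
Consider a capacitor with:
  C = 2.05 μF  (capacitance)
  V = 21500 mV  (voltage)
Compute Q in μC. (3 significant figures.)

44.1 μC

Solving C = Q/V for Q: Q = CV.
C = 2.05 μF = 2.050×10^-6 F; V = 21500 mV = 21.50 V.
Q = 4.407×10^-5 C
4.407×10^-5 C × (1 μC / 1.000×10^-6 C) = 44.07 μC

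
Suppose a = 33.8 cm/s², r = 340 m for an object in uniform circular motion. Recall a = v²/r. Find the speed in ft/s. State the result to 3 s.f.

Rearranging a = v²/r for v: v = √(a·r).
a = 33.8 cm/s² = 0.3380 m/s²; r = 340 m.
v = 10.72 m/s
10.72 m/s × (1 ft/s / 0.3048 m/s) = 35.17 ft/s

35.2 ft/s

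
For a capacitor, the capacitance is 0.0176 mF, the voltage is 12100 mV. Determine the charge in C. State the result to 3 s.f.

Solving C = Q/V for Q: Q = CV.
C = 0.0176 mF = 1.760×10^-5 F; V = 12100 mV = 12.10 V.
Q = 2.130×10^-4 C

2.13×10^-4 C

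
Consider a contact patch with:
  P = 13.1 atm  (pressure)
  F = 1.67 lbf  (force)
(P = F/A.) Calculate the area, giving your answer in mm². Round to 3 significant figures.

5.60 mm²

Rearranging: A = F/P.
P = 13.1 atm = 1.327×10^6 Pa; F = 1.67 lbf = 7.429 N.
A = 5.596×10^-6 m²
5.596×10^-6 m² × (1 mm² / 1.000×10^-6 m²) = 5.596 mm²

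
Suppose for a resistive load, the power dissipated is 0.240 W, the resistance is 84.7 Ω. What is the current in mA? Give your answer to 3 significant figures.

53.2 mA

Rearranging P = I²R for I: I = √(P/R).
P = 0.240 W; R = 84.7 Ω.
I = 0.05323 A
0.05323 A × (1 mA / 0.001000 A) = 53.23 mA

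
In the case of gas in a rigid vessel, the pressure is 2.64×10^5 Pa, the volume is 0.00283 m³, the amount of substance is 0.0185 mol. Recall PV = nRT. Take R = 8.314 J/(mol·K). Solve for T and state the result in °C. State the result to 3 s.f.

Rearranging: T = PV/(nR).
P = 2.64×10^5 Pa; V = 0.00283 m³; n = 0.0185 mol; R = 8.314 J/(mol·K).
T = 4857 K
4857 K − 273.15 = 4584 °C

4580 °C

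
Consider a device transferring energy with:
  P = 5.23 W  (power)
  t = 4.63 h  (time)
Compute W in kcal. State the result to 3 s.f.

Solving P = W/t for W: W = P·t.
P = 5.23 W; t = 4.63 h = 16668 s.
W = 87174 J  (the unit combination reduces to kg·m²/s² = J)
87174 J × (1 kcal / 4184 J) = 20.84 kcal

20.8 kcal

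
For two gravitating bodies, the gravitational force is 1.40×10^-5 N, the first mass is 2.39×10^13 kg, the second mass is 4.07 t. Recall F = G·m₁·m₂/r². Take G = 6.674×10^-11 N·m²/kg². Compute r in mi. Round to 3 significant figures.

423 mi

From Newton's law of gravitation: r = √(G·m₁m₂/F).
F = 1.40×10^-5 N; m₁ = 2.39×10^13 kg; m₂ = 4.07 t = 4070 kg; G = 6.674×10^-11 N·m²/kg².
r = 6.810×10^5 m
6.810×10^5 m × (1 mi / 1609 m) = 423.1 mi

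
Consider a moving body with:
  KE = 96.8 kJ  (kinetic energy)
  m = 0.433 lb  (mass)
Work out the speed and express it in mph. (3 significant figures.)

Rearranging: v = √(2·KE/m).
KE = 96.8 kJ = 96800 J; m = 0.433 lb = 0.1964 kg.
v = 992.8 m/s
992.8 m/s × (1 mph / 0.4470 m/s) = 2221 mph

2220 mph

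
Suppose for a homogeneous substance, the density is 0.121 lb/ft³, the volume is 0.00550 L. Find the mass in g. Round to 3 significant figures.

0.0107 g

Solving ρ = m/V for m: m = ρV.
ρ = 0.121 lb/ft³ = 1.938 kg/m³; V = 0.00550 L = 5.500×10^-6 m³.
m = 1.066×10^-5 kg
1.066×10^-5 kg × (1 g / 0.001000 kg) = 0.01066 g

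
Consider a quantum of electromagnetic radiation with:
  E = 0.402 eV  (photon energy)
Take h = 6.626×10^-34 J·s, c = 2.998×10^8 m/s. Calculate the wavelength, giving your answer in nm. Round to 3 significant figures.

3080 nm

Rearranging: λ = hc/E.
E = 0.402 eV = 6.441×10^-20 J; h = 6.626×10^-34 J·s; c = 2.998×10^8 m/s.
λ = 3.084×10^-6 m
3.084×10^-6 m × (1 nm / 1.000×10^-9 m) = 3084 nm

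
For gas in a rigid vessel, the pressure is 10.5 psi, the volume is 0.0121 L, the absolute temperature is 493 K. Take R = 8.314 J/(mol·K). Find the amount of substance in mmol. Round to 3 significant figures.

0.214 mmol

From the ideal-gas law: n = PV/(RT).
P = 10.5 psi = 72395 Pa; V = 0.0121 L = 1.210×10^-5 m³; T = 493 K; R = 8.314 J/(mol·K).
n = 2.137×10^-4 mol
2.137×10^-4 mol × (1 mmol / 0.001000 mol) = 0.2137 mmol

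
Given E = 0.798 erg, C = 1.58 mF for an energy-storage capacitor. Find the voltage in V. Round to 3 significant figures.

0.0101 V

Rearranging: V = √(2E/C).
E = 0.798 erg = 7.980×10^-8 J; C = 1.58 mF = 0.001580 F.
V = 0.01005 V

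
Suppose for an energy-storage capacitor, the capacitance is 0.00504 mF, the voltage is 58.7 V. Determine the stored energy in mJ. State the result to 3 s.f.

8.68 mJ

E is given directly by: E = ½CV².
C = 0.00504 mF = 5.040×10^-6 F; V = 58.7 V.
E = 0.008683 J  (the unit combination reduces to kg·m²/s² = J)
0.008683 J × (1 mJ / 0.001000 J) = 8.683 mJ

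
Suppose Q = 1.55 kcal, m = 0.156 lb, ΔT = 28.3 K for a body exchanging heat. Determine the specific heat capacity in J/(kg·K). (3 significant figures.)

3240 J/(kg·K)

Rearranging: c = Q/(m·ΔT).
Q = 1.55 kcal = 6485 J; m = 0.156 lb = 0.07076 kg; ΔT = 28.3 K.
c = 3239 J/(kg·K)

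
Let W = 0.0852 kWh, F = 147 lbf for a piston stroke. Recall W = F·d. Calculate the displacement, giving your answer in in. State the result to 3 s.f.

Solving W = F·d for d: d = W/F.
W = 0.0852 kWh = 3.067×10^5 J; F = 147 lbf = 653.9 N.
d = 469.1 m
469.1 m × (1 in / 0.02540 m) = 18467 in

18500 in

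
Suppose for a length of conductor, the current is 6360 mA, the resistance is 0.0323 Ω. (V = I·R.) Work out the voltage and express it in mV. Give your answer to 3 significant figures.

205 mV

V is given directly by: V = IR.
I = 6360 mA = 6.360 A; R = 0.0323 Ω.
V = 0.2054 V
0.2054 V × (1 mV / 0.001000 V) = 205.4 mV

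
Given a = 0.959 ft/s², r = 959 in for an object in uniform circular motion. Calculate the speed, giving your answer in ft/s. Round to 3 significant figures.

Rearranging: v = √(a·r).
a = 0.959 ft/s² = 0.2923 m/s²; r = 959 in = 24.36 m.
v = 2.668 m/s
2.668 m/s × (1 ft/s / 0.3048 m/s) = 8.754 ft/s

8.75 ft/s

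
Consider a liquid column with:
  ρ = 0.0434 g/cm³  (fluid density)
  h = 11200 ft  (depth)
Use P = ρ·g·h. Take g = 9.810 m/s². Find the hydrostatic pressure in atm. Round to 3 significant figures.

P is given directly by: P = ρgh.
ρ = 0.0434 g/cm³ = 43.40 kg/m³; h = 11200 ft = 3414 m; g = 9.810 m/s².
P = 1.453×10^6 Pa
1.453×10^6 Pa × (1 atm / 1.013×10^5 Pa) = 14.34 atm

14.3 atm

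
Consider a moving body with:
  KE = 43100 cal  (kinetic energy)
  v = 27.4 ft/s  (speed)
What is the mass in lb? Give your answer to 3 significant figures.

Rearranging: m = 2·KE/v².
KE = 43100 cal = 1.803×10^5 J; v = 27.4 ft/s = 8.352 m/s.
m = 5171 kg
5171 kg × (1 lb / 0.4536 kg) = 11400 lb

11400 lb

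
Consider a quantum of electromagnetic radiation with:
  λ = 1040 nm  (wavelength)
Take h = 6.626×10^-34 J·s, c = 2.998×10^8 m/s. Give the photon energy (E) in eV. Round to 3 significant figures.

Directly: E = hc/λ.
λ = 1040 nm = 1.040×10^-6 m; h = 6.626×10^-34 J·s; c = 2.998×10^8 m/s.
E = 1.910×10^-19 J
1.910×10^-19 J × (1 eV / 1.602×10^-19 J) = 1.192 eV

1.19 eV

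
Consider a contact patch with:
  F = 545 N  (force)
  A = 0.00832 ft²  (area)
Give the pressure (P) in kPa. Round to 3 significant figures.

Directly: P = F/A.
F = 545 N; A = 0.00832 ft² = 7.730×10^-4 m².
P = 7.051×10^5 Pa
7.051×10^5 Pa × (1 kPa / 1000 Pa) = 705.1 kPa

705 kPa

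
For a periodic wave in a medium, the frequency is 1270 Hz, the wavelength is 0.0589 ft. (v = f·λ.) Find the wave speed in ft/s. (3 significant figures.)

74.8 ft/s

Directly: v = fλ.
f = 1270 Hz; λ = 0.0589 ft = 0.01795 m.
v = 22.80 m/s
22.80 m/s × (1 ft/s / 0.3048 m/s) = 74.80 ft/s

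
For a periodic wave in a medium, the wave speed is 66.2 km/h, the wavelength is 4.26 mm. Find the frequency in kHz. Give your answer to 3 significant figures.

4.32 kHz

Solving v = f·λ for f: f = v/λ.
v = 66.2 km/h = 18.39 m/s; λ = 4.26 mm = 0.004260 m.
f = 4317 Hz
4317 Hz × (1 kHz / 1000 Hz) = 4.317 kHz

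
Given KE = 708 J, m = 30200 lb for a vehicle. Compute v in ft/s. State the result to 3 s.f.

Rearranging KE = ½mv² for v: v = √(2·KE/m).
KE = 708 J; m = 30200 lb = 13698 kg.
v = 0.3215 m/s
0.3215 m/s × (1 ft/s / 0.3048 m/s) = 1.055 ft/s

1.05 ft/s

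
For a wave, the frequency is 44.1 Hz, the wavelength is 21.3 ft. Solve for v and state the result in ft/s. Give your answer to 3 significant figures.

Directly: v = fλ.
f = 44.1 Hz; λ = 21.3 ft = 6.492 m.
v = 286.3 m/s
286.3 m/s × (1 ft/s / 0.3048 m/s) = 939.3 ft/s

939 ft/s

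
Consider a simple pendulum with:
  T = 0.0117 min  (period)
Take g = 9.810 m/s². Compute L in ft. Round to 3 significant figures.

0.402 ft

Solving T = 2π√(L/g) for L: L = g·(T/2π)².
T = 0.0117 min = 0.7020 s; g = 9.810 m/s².
L = 0.1225 m
0.1225 m × (1 ft / 0.3048 m) = 0.4018 ft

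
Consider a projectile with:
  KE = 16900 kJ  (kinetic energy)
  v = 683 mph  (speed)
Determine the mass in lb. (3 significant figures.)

Rearranging KE = ½mv² for m: m = 2·KE/v².
KE = 16900 kJ = 1.690×10^7 J; v = 683 mph = 305.3 m/s.
m = 362.6 kg
362.6 kg × (1 lb / 0.4536 kg) = 799.3 lb

799 lb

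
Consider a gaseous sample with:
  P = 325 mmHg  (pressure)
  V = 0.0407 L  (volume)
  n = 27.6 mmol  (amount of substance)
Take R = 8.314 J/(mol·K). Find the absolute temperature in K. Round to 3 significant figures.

From the ideal-gas law: T = PV/(nR).
P = 325 mmHg = 43330 Pa; V = 0.0407 L = 4.070×10^-5 m³; n = 27.6 mmol = 0.02760 mol; R = 8.314 J/(mol·K).
T = 7.685 K

7.69 K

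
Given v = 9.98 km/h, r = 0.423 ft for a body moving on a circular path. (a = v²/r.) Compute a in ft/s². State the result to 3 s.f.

Directly: a = v²/r.
v = 9.98 km/h = 2.772 m/s; r = 0.423 ft = 0.1289 m.
a = 59.61 m/s²
59.61 m/s² × (1 ft/s² / 0.3048 m/s²) = 195.6 ft/s²

196 ft/s²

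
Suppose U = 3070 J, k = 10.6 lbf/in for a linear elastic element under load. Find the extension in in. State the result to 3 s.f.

Rearranging: x = √(2U/k).
U = 3070 J; k = 10.6 lbf/in = 1856 N/m.
x = 1.819 m
1.819 m × (1 in / 0.02540 m) = 71.60 in

71.6 in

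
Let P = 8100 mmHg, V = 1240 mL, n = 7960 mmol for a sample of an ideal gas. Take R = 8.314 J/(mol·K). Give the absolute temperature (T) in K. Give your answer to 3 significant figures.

20.2 K

From the ideal-gas law: T = PV/(nR).
P = 8100 mmHg = 1.080×10^6 Pa; V = 1240 mL = 0.001240 m³; n = 7960 mmol = 7.960 mol; R = 8.314 J/(mol·K).
T = 20.23 K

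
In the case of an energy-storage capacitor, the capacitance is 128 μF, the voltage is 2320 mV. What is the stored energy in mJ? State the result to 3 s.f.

0.344 mJ

Directly: E = ½CV².
C = 128 μF = 1.280×10^-4 F; V = 2320 mV = 2.320 V.
E = 3.445×10^-4 J  (the unit combination reduces to kg·m²/s² = J)
3.445×10^-4 J × (1 mJ / 0.001000 J) = 0.3445 mJ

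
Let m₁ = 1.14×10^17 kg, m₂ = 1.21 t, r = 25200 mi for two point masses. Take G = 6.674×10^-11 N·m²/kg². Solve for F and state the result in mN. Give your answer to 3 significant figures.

From Newton's law of gravitation: F = Gm₁m₂/r².
m₁ = 1.14×10^17 kg; m₂ = 1.21 t = 1210 kg; r = 25200 mi = 4.056×10^7 m; G = 6.674×10^-11 N·m²/kg².
F = 5.597×10^-6 N  (the unit combination reduces to kg·m/s² = N)
5.597×10^-6 N × (1 mN / 0.001000 N) = 0.005597 mN

0.00560 mN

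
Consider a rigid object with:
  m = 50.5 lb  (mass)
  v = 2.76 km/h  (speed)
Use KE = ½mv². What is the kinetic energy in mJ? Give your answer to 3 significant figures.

KE is given directly by: KE = ½mv².
m = 50.5 lb = 22.91 kg; v = 2.76 km/h = 0.7667 m/s.
KE = 6.732 J  (the unit combination reduces to kg·m²/s² = J)
6.732 J × (1 mJ / 0.001000 J) = 6732 mJ

6730 mJ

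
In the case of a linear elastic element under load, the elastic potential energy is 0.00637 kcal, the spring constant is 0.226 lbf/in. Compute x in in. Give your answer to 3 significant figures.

45.7 in

Rearranging U = ½k·x² for x: x = √(2U/k).
U = 0.00637 kcal = 26.65 J; k = 0.226 lbf/in = 39.58 N/m.
x = 1.161 m
1.161 m × (1 in / 0.02540 m) = 45.69 in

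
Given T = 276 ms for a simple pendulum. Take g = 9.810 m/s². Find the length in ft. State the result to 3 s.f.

0.0621 ft

Rearranging: L = g·(T/2π)².
T = 276 ms = 0.2760 s; g = 9.810 m/s².
L = 0.01893 m
0.01893 m × (1 ft / 0.3048 m) = 0.06210 ft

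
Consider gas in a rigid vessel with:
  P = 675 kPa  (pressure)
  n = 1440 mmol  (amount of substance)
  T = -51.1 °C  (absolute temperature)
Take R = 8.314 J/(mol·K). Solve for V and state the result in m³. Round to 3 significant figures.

Solving PV = nRT for V: V = nRT/P.
P = 675 kPa = 6.750×10^5 Pa; n = 1440 mmol = 1.440 mol; T = -51.1 °C = 222.0 K; R = 8.314 J/(mol·K).
V = 0.003938 m³

0.00394 m³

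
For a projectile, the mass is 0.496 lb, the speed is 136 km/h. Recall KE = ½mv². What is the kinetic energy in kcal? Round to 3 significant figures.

Directly: KE = ½mv².
m = 0.496 lb = 0.2250 kg; v = 136 km/h = 37.78 m/s.
KE = 160.5 J  (the unit combination reduces to kg·m²/s² = J)
160.5 J × (1 kcal / 4184 J) = 0.03837 kcal

0.0384 kcal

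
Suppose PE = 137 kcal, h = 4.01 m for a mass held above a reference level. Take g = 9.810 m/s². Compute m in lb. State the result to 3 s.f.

Rearranging PE = m·g·h for m: m = PE/(g·h).
PE = 137 kcal = 5.732×10^5 J; h = 4.01 m; g = 9.810 m/s².
m = 14571 kg
14571 kg × (1 lb / 0.4536 kg) = 32124 lb

32100 lb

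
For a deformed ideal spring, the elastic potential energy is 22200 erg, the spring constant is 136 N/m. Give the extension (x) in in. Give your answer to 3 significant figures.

Rearranging: x = √(2U/k).
U = 22200 erg = 0.002220 J; k = 136 N/m.
x = 0.005714 m
0.005714 m × (1 in / 0.02540 m) = 0.2250 in

0.225 in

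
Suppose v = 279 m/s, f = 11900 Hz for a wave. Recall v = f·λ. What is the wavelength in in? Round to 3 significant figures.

0.923 in

Rearranging v = f·λ for λ: λ = v/f.
v = 279 m/s; f = 11900 Hz.
λ = 0.02345 m
0.02345 m × (1 in / 0.02540 m) = 0.9230 in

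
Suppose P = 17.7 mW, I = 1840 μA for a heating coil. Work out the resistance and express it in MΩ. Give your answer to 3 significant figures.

0.00523 MΩ

Rearranging: R = P/I².
P = 17.7 mW = 0.01770 W; I = 1840 μA = 0.001840 A.
R = 5228 Ω
5228 Ω × (1 MΩ / 1.000×10^6 Ω) = 0.005228 MΩ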